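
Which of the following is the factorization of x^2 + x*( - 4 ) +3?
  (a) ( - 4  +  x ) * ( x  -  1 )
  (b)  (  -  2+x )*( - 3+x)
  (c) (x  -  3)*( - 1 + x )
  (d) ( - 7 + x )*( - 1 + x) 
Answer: c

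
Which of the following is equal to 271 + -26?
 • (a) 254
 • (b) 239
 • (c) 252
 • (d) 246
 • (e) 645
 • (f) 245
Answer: f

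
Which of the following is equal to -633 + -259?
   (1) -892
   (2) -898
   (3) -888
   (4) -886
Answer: 1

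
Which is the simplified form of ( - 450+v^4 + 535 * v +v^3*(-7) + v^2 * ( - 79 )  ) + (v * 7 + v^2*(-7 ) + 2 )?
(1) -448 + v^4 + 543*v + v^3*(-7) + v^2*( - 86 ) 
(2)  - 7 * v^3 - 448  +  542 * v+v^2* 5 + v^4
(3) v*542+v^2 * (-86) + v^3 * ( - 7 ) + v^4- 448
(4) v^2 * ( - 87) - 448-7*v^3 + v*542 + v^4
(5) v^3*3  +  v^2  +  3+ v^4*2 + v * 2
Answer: 3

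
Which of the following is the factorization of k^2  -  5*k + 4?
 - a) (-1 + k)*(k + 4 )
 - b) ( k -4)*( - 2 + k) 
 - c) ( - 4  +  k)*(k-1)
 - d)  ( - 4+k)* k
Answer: c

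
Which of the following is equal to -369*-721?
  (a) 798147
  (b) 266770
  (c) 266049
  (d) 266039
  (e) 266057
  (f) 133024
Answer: c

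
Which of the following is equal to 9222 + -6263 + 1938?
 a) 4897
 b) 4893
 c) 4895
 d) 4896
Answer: a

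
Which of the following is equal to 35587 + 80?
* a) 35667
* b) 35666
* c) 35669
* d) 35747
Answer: a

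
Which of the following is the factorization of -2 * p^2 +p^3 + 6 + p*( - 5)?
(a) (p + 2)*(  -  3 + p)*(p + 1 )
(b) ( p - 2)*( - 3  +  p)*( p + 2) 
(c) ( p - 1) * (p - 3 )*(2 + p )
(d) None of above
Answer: c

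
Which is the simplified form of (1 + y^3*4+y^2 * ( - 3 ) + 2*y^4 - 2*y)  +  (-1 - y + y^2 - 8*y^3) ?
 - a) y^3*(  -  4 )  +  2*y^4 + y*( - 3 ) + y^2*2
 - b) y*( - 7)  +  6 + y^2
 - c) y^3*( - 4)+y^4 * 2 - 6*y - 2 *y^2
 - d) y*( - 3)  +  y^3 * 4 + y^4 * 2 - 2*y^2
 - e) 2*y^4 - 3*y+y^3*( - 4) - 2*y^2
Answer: e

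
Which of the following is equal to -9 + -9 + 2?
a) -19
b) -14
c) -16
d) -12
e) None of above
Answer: c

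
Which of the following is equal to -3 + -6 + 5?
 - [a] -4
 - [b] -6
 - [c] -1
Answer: a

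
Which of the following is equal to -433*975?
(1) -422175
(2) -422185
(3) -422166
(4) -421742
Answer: 1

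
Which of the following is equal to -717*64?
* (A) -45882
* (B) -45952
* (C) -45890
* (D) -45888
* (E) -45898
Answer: D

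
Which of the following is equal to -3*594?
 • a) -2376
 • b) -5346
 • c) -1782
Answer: c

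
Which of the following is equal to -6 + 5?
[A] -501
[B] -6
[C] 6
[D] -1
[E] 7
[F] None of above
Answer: D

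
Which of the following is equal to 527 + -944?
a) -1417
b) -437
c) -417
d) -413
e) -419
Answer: c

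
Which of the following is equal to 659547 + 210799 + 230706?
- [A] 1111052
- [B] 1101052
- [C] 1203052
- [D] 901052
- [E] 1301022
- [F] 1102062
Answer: B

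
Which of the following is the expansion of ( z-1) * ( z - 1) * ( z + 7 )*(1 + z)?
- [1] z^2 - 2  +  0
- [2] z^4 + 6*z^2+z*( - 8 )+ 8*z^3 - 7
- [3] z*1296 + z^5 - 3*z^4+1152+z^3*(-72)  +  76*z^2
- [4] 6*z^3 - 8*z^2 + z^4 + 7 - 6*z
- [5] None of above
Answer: 4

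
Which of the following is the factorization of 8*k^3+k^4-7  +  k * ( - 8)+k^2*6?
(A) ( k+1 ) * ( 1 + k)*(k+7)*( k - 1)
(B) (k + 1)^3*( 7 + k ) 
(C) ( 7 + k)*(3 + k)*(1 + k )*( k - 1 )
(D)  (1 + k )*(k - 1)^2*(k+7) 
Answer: A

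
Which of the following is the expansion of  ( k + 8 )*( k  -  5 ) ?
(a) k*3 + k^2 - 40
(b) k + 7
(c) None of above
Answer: a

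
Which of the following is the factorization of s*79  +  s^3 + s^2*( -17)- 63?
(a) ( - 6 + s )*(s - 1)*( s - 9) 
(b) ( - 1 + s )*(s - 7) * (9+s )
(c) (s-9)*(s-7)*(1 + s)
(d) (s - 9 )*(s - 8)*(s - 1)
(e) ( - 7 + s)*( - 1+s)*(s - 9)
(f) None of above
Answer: e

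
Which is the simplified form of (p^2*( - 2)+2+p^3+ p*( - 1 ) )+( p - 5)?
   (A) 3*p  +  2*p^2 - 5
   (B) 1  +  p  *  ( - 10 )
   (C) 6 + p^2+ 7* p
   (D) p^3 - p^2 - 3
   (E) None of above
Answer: E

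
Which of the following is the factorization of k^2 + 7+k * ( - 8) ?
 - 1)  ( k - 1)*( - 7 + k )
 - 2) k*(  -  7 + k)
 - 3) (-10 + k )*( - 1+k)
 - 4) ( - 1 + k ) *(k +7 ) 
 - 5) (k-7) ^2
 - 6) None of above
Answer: 1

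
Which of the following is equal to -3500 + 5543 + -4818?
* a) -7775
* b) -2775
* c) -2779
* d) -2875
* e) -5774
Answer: b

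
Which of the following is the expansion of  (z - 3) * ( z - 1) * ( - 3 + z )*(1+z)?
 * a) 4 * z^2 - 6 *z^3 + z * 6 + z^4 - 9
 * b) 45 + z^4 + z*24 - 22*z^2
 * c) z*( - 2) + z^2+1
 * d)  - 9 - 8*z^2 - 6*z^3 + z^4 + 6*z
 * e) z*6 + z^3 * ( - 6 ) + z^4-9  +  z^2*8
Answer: e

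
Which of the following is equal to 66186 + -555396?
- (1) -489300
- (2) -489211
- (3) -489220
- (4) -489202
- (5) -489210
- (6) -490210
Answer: 5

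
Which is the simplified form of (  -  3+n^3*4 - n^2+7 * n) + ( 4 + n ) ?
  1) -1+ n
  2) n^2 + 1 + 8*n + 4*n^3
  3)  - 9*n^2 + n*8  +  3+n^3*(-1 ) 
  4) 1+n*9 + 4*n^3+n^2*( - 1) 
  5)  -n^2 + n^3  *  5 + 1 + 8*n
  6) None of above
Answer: 6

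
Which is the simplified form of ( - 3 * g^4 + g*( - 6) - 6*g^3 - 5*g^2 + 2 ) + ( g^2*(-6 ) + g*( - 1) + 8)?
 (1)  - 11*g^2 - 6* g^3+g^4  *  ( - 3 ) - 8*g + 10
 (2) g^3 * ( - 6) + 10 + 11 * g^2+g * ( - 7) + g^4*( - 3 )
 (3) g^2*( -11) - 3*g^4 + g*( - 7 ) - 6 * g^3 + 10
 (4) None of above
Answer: 3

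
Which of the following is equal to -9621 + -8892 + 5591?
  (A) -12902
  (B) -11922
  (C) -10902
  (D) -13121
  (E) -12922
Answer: E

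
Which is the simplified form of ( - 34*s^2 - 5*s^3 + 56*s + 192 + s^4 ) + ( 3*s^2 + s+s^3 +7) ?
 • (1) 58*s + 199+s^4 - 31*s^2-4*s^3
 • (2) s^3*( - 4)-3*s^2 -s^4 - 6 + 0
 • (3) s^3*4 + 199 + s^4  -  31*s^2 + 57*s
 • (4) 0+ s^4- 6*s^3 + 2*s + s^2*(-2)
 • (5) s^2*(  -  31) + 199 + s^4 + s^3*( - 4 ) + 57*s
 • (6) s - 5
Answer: 5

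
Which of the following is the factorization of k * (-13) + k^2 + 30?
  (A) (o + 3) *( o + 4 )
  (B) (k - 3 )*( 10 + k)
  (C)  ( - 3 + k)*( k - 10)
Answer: C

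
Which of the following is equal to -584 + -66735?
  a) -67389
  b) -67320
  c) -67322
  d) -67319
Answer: d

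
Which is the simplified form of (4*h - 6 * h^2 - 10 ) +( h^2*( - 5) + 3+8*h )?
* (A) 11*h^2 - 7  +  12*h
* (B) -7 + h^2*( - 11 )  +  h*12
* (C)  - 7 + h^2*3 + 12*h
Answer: B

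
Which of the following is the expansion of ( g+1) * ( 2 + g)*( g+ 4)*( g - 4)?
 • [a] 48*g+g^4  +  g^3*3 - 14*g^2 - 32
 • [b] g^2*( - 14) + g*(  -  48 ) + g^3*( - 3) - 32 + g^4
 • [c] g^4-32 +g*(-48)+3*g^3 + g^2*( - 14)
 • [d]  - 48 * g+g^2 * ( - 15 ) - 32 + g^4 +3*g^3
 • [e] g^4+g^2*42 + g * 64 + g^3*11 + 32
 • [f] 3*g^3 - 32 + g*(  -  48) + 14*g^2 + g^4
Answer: c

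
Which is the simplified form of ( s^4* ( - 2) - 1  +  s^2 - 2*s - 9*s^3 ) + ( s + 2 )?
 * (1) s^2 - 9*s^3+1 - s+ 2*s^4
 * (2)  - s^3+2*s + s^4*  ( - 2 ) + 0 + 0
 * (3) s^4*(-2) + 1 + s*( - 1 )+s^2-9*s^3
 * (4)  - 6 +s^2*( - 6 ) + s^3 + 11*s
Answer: 3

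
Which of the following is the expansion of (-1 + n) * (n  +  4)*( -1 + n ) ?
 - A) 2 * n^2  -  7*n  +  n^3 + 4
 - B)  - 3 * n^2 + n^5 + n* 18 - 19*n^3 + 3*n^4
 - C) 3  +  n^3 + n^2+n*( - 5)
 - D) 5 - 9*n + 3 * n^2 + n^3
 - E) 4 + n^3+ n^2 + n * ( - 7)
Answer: A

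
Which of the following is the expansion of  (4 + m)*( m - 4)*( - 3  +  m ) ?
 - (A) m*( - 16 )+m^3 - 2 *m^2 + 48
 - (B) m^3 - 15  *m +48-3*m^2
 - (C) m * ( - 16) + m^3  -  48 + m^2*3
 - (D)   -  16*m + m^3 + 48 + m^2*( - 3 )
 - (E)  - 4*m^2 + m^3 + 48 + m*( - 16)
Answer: D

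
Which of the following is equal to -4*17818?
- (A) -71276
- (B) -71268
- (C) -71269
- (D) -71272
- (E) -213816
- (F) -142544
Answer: D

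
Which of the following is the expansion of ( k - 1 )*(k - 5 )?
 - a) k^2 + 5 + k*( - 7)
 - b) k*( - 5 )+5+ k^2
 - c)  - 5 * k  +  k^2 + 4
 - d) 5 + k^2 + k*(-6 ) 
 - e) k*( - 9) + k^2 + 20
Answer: d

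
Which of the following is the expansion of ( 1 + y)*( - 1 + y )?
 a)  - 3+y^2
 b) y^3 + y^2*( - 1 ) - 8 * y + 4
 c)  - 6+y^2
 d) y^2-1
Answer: d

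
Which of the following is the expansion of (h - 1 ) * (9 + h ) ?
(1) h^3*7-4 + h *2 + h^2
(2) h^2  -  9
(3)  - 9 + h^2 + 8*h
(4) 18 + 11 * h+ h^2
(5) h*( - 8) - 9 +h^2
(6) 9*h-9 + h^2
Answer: 3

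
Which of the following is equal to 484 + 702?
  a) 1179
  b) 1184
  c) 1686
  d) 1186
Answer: d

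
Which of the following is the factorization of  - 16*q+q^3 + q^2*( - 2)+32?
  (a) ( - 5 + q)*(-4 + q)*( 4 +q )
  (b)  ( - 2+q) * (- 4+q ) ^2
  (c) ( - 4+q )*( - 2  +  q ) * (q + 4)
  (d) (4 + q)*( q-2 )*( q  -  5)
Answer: c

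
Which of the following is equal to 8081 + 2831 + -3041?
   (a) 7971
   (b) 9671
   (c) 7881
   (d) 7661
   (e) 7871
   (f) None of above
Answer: e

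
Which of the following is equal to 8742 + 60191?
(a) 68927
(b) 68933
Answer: b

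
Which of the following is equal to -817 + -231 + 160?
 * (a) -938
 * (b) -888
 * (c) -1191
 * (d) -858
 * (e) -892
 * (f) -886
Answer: b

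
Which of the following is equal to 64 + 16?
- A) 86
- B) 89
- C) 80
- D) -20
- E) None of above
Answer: C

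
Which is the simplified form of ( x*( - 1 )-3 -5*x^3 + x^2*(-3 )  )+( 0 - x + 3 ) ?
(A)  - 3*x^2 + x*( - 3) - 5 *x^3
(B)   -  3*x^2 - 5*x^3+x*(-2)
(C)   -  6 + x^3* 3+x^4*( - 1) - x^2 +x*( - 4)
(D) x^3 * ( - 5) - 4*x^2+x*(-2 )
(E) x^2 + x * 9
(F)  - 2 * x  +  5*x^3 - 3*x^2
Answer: B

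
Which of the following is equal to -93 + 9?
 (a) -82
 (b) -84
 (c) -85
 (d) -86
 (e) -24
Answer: b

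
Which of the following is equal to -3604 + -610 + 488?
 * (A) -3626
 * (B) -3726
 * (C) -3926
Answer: B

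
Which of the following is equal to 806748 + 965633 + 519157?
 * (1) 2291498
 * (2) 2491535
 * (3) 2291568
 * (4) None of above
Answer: 4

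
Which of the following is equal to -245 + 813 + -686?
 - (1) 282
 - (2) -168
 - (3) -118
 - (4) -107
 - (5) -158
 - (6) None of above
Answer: 3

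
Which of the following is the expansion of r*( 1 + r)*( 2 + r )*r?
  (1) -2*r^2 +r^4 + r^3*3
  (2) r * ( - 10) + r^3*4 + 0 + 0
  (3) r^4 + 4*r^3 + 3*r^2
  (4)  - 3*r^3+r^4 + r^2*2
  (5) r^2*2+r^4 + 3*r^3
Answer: 5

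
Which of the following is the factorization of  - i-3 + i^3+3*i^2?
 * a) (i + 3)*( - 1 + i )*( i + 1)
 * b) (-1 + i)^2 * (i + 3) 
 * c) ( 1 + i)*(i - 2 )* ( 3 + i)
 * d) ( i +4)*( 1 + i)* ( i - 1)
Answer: a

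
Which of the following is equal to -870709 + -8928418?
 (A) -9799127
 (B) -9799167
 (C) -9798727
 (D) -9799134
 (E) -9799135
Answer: A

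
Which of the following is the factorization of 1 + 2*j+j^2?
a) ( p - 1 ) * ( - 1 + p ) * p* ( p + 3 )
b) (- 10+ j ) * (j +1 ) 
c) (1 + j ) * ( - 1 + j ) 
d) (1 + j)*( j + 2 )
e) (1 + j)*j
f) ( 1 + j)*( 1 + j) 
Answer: f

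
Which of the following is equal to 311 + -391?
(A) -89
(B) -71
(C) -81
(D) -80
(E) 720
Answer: D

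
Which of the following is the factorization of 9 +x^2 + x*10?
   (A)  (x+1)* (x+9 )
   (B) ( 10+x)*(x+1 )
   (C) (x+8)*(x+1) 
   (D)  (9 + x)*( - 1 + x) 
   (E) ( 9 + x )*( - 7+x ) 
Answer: A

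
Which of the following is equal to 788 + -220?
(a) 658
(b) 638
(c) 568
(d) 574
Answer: c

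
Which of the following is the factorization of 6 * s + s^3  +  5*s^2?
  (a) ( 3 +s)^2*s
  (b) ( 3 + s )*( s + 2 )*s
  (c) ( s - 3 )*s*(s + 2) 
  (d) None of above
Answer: b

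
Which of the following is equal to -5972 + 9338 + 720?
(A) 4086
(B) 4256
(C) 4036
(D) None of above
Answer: A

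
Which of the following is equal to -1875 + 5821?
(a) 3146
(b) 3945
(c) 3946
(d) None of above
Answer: c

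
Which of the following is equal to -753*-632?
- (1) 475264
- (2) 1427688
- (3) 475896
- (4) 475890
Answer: 3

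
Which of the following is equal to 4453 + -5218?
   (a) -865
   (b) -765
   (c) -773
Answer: b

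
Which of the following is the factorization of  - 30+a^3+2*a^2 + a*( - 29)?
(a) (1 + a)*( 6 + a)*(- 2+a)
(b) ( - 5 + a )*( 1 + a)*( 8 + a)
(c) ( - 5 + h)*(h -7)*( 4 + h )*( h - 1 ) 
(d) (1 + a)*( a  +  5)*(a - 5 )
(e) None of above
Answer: e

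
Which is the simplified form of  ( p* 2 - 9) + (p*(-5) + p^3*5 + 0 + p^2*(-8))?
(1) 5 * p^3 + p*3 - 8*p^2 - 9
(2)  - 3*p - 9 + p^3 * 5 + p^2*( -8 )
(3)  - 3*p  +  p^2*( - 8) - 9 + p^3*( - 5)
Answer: 2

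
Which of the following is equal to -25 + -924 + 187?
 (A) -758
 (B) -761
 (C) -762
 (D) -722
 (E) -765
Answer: C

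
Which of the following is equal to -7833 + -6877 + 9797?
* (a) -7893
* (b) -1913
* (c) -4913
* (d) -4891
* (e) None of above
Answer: c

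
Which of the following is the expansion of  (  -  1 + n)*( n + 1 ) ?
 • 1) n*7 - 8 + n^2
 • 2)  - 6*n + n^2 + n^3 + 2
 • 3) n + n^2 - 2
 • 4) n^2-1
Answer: 4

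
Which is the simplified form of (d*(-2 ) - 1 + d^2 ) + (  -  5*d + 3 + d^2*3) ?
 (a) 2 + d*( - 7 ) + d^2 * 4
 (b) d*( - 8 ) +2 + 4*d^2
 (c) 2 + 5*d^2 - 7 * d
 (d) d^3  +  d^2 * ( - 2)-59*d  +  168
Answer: a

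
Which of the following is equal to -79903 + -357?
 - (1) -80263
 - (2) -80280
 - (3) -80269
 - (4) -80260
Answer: 4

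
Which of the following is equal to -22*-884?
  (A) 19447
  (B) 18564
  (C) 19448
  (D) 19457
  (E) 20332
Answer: C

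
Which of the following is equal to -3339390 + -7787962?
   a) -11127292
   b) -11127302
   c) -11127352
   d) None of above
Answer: c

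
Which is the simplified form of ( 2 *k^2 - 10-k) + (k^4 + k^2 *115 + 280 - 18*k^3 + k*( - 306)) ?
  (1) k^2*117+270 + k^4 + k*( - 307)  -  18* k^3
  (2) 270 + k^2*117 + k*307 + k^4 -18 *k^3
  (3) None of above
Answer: 1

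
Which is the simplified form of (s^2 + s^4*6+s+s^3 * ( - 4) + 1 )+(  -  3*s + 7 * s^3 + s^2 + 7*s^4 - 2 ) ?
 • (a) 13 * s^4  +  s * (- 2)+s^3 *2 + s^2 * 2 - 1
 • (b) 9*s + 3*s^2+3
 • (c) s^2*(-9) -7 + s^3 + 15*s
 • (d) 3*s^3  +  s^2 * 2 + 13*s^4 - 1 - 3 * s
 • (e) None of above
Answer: e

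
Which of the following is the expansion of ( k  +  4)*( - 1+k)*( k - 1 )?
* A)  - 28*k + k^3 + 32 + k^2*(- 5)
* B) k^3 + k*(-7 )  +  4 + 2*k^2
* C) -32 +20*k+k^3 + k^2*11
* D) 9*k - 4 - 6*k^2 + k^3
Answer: B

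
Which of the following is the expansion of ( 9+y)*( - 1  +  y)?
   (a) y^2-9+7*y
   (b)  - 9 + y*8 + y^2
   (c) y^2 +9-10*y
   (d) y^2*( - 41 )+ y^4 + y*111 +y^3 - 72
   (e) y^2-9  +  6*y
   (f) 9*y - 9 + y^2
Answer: b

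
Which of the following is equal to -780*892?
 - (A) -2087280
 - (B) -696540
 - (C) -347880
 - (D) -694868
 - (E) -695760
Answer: E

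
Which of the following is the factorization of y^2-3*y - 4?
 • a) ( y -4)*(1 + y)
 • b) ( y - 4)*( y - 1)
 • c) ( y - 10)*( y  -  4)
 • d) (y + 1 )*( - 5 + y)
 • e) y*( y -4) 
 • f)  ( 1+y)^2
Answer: a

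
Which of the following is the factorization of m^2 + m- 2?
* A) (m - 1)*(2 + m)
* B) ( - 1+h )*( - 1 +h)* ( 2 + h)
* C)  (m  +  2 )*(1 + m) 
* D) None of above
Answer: A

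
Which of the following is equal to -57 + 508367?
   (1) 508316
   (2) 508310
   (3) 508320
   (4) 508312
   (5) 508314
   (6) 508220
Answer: 2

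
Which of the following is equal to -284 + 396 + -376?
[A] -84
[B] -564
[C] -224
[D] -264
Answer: D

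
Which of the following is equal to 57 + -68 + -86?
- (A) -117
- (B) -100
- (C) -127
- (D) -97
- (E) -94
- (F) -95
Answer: D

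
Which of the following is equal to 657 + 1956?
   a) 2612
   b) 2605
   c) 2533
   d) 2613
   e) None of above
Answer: d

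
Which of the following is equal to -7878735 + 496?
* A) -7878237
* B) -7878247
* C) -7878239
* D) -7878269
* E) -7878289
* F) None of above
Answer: C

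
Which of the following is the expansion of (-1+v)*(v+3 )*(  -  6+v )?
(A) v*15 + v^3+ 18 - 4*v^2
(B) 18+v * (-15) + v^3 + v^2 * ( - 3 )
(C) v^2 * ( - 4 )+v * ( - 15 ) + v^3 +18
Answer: C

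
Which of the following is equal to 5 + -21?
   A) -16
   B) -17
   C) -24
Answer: A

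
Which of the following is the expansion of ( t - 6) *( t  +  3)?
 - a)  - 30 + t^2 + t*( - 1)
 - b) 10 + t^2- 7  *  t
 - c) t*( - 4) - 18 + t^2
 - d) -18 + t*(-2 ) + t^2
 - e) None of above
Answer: e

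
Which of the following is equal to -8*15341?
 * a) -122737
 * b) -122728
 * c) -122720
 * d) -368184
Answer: b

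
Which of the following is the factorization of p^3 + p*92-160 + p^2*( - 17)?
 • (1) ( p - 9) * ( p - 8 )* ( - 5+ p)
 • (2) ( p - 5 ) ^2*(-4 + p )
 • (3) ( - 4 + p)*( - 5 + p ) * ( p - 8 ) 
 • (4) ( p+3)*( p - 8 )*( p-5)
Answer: 3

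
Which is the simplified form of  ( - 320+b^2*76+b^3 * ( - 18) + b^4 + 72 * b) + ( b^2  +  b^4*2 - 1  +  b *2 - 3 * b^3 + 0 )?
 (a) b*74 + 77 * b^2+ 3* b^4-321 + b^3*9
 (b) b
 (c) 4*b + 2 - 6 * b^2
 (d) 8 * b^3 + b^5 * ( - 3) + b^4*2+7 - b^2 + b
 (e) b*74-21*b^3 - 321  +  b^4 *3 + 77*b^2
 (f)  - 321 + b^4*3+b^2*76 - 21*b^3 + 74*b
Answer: e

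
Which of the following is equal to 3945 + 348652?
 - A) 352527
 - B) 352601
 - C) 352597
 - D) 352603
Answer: C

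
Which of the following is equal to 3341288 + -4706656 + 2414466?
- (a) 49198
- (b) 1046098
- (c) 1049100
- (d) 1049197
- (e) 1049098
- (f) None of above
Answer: e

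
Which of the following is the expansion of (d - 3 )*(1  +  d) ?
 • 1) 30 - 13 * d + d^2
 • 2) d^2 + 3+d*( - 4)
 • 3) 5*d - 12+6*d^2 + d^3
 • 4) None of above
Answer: 4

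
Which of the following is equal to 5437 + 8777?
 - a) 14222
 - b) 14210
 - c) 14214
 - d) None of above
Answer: c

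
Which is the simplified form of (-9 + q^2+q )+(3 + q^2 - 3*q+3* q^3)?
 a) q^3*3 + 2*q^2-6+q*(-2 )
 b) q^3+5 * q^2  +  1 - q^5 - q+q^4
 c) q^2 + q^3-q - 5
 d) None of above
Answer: a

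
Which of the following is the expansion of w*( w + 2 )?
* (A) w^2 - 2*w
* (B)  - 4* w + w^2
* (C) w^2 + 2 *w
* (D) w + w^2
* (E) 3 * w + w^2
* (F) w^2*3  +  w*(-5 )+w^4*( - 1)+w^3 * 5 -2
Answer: C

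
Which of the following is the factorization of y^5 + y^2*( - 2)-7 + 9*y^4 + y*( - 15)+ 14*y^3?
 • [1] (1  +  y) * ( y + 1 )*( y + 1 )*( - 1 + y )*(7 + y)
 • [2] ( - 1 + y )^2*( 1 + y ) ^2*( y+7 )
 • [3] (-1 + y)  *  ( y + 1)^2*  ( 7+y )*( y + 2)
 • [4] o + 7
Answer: 1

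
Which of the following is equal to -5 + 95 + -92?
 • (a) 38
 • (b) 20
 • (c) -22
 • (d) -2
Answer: d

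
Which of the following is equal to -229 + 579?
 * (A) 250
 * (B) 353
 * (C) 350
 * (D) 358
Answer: C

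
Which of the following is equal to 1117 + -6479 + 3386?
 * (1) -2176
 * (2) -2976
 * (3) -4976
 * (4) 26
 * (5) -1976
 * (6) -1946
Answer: 5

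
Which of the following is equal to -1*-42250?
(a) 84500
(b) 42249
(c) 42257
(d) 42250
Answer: d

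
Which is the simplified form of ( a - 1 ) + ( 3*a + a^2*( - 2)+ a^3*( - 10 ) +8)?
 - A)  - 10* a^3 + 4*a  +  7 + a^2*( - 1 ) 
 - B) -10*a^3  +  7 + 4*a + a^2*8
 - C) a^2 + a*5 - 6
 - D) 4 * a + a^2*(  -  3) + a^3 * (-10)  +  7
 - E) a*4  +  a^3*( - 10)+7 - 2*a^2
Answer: E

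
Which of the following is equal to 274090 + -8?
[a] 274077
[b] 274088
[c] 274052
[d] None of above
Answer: d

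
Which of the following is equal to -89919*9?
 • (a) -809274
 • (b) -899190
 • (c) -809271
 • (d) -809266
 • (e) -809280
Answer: c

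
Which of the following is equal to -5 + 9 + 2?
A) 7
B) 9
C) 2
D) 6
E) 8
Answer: D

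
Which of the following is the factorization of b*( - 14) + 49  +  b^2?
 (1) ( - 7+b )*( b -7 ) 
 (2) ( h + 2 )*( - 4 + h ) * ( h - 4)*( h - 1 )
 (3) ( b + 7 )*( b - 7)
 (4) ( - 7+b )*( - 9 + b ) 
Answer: 1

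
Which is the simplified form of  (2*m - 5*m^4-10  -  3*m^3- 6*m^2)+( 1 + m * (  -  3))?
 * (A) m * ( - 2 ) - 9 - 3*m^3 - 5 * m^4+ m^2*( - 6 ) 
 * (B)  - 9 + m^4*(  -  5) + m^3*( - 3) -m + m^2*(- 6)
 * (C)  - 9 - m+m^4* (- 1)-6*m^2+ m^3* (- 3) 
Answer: B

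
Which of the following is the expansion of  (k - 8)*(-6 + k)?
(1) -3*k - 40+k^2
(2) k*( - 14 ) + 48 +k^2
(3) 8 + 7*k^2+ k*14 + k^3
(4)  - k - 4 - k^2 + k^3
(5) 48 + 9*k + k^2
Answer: 2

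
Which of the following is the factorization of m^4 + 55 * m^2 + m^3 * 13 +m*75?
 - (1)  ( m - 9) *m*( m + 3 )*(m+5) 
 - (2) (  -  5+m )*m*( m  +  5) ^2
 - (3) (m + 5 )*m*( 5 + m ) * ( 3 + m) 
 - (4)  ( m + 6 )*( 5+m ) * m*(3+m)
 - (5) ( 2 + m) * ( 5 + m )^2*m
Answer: 3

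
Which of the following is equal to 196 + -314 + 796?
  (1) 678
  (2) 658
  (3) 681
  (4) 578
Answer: 1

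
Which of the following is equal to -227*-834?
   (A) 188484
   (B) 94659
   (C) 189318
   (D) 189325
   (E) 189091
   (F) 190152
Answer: C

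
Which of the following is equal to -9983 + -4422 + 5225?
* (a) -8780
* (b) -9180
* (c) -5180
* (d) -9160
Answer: b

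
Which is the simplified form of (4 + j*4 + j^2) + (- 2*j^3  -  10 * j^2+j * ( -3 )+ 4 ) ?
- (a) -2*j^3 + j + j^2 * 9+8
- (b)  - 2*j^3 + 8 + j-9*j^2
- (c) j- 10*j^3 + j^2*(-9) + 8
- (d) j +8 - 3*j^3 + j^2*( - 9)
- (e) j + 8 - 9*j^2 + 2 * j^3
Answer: b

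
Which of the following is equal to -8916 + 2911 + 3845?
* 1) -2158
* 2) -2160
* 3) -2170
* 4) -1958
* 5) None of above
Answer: 2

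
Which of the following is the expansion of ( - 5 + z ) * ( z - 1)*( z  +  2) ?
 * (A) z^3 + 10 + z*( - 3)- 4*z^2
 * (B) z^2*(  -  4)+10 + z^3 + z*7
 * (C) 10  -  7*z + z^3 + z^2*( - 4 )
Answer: C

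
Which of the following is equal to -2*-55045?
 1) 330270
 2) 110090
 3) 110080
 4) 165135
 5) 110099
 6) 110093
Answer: 2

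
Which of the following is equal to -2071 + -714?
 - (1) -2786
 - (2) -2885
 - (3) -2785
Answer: 3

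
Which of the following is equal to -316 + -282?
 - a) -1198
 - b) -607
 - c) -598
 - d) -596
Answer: c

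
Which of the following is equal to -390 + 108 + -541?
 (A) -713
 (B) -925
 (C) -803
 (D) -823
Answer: D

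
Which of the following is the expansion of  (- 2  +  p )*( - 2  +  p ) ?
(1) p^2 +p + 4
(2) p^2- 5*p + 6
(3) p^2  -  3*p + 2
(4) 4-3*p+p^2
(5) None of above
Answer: 5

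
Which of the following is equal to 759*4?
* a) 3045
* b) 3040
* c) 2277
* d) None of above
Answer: d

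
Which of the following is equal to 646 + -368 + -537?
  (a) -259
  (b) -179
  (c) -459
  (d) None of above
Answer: a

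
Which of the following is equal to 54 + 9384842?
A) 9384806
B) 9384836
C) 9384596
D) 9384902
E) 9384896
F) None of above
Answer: E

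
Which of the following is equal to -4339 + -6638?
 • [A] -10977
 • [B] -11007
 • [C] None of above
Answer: A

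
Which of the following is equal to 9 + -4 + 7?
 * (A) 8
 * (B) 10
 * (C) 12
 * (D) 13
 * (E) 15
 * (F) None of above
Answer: C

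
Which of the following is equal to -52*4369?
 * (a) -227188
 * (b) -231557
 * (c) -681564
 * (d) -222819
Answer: a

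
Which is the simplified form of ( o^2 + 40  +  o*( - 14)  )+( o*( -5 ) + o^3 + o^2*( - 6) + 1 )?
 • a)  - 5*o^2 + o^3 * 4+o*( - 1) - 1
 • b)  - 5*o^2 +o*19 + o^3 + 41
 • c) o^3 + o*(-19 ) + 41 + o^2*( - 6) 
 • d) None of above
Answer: d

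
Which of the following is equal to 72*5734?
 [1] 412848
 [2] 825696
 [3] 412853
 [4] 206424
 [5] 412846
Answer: 1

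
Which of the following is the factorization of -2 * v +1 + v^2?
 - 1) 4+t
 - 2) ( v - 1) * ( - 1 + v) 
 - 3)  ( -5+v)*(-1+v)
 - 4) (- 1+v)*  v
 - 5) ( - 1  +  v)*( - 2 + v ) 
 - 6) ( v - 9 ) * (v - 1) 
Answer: 2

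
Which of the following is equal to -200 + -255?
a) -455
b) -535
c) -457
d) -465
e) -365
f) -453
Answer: a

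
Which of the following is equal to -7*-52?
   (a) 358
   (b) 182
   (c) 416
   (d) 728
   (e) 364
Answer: e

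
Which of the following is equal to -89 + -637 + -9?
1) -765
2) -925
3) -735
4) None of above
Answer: 3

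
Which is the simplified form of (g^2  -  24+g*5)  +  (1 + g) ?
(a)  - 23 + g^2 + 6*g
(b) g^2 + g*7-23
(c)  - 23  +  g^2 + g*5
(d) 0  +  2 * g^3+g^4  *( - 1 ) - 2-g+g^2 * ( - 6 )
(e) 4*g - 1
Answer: a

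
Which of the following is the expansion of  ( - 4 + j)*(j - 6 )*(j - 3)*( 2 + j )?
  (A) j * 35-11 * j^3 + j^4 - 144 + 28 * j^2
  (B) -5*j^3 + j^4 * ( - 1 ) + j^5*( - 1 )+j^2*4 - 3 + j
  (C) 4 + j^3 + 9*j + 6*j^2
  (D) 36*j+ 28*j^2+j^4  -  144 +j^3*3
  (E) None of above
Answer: E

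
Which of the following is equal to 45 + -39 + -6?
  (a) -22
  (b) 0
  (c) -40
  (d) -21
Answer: b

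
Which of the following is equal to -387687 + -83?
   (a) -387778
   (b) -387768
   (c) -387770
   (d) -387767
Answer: c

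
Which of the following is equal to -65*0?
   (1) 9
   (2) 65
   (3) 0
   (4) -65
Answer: 3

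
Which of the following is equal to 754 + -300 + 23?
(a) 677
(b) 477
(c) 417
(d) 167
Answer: b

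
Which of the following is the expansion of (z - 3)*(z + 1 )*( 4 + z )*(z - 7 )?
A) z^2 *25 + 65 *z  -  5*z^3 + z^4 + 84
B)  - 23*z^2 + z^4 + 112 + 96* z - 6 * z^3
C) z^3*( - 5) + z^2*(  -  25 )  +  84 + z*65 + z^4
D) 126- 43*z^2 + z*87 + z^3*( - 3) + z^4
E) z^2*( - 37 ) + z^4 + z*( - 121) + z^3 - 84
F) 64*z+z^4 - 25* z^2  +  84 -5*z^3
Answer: C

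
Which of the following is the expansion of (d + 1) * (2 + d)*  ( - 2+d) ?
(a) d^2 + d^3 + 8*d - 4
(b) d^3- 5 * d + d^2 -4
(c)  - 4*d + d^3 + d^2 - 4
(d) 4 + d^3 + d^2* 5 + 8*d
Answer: c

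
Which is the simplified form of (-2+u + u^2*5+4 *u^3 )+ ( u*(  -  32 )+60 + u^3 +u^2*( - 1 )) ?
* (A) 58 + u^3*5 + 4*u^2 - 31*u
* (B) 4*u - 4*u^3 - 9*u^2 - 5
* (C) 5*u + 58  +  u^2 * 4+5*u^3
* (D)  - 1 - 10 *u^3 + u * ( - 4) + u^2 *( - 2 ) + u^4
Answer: A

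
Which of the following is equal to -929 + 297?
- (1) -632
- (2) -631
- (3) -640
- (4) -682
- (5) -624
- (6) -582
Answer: 1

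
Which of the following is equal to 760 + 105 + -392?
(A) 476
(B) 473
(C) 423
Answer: B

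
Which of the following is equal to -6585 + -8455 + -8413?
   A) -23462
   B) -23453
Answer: B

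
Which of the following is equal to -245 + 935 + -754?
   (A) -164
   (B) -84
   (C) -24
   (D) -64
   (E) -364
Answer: D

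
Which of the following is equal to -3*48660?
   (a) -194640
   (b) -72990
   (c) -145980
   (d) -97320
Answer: c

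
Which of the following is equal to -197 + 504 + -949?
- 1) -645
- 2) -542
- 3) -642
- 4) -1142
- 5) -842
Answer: 3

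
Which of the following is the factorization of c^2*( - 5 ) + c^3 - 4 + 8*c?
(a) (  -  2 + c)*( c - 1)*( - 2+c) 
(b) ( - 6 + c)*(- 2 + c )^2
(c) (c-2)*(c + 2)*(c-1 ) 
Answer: a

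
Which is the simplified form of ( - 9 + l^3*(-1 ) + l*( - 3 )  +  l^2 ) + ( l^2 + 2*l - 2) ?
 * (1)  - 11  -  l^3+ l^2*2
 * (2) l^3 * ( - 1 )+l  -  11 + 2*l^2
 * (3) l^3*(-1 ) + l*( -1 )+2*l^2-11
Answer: 3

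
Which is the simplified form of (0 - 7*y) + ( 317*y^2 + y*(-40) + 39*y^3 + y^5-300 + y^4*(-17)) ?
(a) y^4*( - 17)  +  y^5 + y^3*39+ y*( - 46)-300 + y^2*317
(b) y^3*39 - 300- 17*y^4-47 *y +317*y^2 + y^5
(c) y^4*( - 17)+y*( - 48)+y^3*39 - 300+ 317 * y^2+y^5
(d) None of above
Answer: b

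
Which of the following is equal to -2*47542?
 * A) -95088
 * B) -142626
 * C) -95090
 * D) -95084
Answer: D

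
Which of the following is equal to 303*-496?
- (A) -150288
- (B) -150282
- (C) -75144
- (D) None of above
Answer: A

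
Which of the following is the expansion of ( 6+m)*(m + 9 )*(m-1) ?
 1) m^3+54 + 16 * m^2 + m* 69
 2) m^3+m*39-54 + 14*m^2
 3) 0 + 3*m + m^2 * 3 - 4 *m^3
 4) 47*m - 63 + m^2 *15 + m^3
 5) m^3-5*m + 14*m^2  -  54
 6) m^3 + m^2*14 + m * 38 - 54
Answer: 2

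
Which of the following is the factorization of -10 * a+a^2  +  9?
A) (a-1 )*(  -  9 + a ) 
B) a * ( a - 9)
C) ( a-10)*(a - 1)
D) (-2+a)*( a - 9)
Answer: A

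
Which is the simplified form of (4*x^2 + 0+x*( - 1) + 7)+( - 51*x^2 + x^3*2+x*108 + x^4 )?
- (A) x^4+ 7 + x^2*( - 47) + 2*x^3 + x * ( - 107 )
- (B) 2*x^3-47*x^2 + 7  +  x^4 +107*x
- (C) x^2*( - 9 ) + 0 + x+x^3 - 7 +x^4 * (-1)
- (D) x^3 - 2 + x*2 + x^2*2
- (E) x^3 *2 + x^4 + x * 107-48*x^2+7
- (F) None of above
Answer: B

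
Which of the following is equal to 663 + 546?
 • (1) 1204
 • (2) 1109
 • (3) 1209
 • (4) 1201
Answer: 3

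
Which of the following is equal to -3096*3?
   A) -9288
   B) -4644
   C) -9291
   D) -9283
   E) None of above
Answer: A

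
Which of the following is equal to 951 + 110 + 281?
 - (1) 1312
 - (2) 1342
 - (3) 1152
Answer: 2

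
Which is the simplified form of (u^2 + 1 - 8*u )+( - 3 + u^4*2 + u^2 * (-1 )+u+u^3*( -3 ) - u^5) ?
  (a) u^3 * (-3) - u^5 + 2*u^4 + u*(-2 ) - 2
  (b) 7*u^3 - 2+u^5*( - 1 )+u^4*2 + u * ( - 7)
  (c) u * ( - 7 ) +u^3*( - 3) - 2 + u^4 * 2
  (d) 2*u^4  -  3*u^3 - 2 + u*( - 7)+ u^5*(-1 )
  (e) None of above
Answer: d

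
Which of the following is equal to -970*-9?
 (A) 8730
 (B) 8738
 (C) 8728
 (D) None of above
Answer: A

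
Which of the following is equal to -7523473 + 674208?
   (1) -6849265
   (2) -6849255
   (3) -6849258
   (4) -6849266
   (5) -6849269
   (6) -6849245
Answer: 1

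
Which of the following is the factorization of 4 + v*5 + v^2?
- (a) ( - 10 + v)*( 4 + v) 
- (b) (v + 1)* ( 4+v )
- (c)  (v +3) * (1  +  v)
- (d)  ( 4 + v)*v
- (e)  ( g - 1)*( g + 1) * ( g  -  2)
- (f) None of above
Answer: b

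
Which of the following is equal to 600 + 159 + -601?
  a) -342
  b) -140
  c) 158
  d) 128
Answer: c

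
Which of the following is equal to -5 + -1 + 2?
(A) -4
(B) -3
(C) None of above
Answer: A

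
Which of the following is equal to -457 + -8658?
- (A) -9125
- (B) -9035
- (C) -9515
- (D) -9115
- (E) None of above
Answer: D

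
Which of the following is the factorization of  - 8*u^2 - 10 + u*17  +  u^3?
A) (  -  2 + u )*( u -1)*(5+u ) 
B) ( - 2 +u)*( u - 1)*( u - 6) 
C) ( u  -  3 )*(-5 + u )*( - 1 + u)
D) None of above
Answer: D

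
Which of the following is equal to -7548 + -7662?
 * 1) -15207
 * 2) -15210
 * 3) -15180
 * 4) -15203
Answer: 2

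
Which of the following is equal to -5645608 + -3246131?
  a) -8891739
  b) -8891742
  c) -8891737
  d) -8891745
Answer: a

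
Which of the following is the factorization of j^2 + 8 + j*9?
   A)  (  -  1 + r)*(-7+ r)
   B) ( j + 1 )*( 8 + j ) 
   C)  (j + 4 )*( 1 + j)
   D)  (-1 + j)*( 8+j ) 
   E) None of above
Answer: B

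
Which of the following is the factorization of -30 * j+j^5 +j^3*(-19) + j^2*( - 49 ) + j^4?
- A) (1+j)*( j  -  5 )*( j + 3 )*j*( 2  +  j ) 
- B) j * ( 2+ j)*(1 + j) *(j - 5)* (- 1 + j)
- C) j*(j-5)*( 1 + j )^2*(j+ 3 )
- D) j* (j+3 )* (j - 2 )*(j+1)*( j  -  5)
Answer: A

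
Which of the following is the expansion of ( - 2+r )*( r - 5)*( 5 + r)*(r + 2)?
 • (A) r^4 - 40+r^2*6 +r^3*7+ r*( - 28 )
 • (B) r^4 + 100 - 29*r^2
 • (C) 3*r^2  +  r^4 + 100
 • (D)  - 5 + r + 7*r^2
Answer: B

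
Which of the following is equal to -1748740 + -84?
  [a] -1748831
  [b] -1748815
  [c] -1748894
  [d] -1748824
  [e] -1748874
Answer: d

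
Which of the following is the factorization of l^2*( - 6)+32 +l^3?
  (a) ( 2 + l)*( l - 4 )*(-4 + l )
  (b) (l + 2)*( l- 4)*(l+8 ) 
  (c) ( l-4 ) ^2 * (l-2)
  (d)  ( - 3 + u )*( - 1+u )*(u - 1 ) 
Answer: a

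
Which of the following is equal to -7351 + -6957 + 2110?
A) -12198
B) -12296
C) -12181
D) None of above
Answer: A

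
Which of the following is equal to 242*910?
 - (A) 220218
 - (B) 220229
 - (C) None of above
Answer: C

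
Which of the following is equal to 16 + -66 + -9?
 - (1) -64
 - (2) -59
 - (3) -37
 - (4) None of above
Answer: 2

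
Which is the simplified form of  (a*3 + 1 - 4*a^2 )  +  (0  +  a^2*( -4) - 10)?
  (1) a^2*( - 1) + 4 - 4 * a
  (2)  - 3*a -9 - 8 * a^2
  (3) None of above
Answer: 3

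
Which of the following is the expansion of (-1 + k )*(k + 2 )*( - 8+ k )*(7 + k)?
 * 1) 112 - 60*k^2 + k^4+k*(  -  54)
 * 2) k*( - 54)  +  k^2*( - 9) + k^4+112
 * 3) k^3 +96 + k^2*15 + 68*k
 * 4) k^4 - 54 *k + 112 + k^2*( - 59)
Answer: 4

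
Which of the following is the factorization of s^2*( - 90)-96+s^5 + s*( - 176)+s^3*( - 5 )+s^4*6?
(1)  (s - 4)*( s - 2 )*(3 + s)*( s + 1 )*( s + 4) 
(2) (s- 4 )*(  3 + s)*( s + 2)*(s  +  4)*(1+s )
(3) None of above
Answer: 2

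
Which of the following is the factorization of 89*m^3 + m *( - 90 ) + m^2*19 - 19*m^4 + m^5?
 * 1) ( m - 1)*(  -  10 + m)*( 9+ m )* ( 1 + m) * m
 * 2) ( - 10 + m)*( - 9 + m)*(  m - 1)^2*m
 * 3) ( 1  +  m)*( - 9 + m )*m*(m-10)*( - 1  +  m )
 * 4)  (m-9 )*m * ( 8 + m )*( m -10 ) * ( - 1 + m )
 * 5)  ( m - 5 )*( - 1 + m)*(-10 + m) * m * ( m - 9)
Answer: 3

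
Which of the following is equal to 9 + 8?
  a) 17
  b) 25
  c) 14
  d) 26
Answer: a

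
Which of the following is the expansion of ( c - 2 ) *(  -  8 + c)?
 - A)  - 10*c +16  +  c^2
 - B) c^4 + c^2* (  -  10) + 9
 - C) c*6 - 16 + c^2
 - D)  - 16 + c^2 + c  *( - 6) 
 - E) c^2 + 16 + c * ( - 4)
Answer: A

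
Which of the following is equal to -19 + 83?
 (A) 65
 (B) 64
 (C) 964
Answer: B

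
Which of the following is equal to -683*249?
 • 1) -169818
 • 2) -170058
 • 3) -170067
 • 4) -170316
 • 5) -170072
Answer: 3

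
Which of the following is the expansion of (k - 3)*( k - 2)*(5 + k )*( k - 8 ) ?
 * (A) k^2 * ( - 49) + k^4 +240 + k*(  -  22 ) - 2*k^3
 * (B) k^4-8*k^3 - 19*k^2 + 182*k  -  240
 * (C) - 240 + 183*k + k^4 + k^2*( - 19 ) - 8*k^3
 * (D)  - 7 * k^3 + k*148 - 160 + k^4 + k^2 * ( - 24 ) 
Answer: B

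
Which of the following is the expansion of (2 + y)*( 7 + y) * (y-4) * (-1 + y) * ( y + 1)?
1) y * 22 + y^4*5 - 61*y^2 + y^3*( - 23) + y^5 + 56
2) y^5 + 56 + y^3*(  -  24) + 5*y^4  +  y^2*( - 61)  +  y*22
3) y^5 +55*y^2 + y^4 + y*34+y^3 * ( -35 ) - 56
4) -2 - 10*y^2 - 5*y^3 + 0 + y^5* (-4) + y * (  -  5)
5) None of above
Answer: 1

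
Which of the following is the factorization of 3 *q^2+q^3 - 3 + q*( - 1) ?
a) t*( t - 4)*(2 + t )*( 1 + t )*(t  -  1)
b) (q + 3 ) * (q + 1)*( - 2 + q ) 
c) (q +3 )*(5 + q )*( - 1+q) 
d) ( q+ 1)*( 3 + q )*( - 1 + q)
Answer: d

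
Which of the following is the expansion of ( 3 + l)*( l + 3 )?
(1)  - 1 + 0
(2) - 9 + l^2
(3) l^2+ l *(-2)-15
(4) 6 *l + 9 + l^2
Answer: 4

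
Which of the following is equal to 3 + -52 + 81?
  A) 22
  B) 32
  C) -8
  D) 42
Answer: B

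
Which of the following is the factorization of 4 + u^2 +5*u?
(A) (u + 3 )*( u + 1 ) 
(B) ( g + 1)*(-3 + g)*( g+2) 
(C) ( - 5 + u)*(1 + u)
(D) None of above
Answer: D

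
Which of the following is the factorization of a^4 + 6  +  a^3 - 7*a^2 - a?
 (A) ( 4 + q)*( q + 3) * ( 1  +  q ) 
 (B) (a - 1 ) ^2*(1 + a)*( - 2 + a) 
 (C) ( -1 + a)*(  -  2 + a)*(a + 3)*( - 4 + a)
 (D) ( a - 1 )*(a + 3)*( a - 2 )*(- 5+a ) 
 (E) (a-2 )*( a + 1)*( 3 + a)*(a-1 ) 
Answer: E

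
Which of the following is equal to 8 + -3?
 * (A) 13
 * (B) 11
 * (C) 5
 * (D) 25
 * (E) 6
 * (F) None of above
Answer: C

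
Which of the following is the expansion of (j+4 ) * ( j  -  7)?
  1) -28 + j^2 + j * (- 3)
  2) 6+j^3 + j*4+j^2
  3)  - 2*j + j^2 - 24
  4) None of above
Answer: 1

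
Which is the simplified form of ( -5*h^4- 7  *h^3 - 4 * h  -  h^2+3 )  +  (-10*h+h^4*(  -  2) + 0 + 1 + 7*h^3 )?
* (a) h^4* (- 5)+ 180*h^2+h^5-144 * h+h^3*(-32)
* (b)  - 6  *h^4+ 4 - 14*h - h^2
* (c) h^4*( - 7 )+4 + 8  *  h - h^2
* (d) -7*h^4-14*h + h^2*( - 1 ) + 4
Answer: d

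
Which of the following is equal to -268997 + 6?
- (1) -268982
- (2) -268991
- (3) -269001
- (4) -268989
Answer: 2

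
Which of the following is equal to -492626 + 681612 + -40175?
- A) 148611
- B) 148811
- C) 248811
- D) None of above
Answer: B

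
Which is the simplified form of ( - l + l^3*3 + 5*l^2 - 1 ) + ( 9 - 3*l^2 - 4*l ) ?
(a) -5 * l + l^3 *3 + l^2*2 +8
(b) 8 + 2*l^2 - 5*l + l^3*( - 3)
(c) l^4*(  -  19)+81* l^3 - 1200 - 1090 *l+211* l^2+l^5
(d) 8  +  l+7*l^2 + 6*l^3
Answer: a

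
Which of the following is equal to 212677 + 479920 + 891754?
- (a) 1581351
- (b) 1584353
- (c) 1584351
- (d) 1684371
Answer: c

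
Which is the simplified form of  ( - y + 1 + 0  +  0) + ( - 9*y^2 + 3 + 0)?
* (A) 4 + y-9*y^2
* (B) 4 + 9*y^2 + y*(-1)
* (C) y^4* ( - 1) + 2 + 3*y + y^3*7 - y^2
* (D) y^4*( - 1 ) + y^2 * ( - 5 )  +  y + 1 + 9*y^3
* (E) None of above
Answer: E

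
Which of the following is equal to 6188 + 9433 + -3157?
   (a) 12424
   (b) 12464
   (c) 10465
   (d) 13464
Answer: b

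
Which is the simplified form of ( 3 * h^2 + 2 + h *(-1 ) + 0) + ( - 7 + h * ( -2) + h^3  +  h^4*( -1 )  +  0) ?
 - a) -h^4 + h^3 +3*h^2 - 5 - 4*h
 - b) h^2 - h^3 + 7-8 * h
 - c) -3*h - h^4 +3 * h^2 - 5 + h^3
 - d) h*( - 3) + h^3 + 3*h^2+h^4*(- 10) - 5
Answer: c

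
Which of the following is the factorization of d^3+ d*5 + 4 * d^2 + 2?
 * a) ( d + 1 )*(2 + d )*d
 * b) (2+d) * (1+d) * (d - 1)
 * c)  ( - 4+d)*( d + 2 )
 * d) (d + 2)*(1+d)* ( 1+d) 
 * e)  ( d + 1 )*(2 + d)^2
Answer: d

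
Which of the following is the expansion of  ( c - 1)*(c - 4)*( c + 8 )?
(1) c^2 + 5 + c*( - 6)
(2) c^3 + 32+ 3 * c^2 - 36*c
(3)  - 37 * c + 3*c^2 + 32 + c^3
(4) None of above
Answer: 2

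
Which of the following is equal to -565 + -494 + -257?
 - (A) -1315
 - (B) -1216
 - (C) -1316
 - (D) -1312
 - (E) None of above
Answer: C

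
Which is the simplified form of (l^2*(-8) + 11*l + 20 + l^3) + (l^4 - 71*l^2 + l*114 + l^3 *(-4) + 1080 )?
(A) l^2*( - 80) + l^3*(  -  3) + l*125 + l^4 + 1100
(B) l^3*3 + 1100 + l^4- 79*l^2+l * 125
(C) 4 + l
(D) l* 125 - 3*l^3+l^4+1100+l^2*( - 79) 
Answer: D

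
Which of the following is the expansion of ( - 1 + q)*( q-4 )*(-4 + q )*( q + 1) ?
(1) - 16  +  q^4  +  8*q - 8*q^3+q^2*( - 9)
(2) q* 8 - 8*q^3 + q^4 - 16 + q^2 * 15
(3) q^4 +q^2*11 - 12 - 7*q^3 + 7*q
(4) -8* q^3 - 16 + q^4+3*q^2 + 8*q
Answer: 2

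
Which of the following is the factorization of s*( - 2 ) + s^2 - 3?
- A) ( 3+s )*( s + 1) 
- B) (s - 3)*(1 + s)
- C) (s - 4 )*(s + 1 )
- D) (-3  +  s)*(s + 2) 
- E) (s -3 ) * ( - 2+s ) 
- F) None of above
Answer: B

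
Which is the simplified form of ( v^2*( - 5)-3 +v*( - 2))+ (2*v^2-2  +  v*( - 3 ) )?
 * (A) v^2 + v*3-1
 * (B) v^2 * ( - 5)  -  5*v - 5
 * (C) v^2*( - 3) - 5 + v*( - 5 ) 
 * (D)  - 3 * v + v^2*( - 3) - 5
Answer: C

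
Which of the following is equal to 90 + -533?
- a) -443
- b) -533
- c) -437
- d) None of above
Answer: a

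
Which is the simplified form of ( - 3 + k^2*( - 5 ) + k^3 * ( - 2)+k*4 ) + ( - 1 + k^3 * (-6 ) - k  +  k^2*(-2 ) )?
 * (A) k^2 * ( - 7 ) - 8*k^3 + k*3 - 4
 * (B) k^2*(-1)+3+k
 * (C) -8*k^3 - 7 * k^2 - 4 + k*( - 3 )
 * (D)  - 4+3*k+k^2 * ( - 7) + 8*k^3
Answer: A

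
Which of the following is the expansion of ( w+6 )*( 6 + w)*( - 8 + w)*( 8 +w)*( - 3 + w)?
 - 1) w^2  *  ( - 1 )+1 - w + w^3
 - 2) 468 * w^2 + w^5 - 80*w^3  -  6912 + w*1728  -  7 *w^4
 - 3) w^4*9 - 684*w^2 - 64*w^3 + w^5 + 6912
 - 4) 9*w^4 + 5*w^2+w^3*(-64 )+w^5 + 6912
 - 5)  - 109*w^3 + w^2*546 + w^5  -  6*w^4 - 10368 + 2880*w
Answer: 3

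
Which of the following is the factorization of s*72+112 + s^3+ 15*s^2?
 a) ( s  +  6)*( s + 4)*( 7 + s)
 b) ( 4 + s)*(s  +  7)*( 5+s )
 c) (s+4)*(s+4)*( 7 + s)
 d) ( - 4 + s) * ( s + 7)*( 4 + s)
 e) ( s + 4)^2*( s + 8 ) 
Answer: c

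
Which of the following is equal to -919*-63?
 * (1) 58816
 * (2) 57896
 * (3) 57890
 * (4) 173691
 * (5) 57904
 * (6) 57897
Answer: 6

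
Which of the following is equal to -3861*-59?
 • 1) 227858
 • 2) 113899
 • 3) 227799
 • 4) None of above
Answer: 3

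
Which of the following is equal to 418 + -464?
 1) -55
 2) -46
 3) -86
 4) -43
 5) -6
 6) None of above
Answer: 2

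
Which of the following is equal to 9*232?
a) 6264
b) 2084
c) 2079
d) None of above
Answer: d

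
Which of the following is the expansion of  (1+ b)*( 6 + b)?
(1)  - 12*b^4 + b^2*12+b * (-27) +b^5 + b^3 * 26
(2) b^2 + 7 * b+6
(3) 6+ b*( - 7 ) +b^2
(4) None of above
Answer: 2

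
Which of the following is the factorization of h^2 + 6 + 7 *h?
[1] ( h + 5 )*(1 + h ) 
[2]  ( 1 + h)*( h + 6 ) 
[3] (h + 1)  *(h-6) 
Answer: 2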